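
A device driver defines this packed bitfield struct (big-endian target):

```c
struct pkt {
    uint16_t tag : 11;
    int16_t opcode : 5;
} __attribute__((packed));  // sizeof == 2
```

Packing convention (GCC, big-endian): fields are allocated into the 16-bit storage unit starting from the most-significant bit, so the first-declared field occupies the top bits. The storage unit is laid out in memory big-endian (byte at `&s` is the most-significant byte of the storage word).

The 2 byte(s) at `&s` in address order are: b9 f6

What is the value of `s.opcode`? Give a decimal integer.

-10

[0]=0xb9 [1]=0xf6 (big-endian) → word 0xb9f6
tag:11 @ bit 5 → (0xb9f6>>5)&0x7ff = 0x5cf
opcode:5 @ bit 0 → (0xb9f6>>0)&0x1f = 0x16  ←
opcode signed 5b, MSB=1: 22 - 32 = -10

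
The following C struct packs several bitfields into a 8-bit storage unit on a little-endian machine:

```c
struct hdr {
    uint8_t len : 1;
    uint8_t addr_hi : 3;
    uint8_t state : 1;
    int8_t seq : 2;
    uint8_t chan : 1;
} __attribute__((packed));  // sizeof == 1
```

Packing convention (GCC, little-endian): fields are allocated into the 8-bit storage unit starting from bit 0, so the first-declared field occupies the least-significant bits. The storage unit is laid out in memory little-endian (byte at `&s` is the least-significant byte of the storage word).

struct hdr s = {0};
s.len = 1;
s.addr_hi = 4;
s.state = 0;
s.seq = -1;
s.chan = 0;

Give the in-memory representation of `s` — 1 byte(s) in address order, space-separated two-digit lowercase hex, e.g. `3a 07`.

len (1b) val=1 bits=0x1 at bit 0: 0x01
addr_hi (3b) val=4 bits=0x4 at bit 1: 0x09
state (1b) val=0 bits=0x0 at bit 4: 0x09
seq (2b) val=-1 bits=0x3 at bit 5: 0x69
chan (1b) val=0 bits=0x0 at bit 7: 0x69
word = 0x69 → little-endian bytes:
  [0]=0x69

69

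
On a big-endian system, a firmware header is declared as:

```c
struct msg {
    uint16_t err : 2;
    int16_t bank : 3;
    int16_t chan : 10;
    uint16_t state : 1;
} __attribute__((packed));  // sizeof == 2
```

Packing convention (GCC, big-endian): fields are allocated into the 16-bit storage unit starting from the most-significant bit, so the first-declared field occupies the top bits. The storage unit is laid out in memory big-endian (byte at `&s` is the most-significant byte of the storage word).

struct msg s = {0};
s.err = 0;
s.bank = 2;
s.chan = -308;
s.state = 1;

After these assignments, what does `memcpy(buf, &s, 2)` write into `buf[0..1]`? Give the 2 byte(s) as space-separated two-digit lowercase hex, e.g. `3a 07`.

15 99

err (2b) val=0 bits=0x0 at bit 14: 0x0000
bank (3b) val=2 bits=0x2 at bit 11: 0x1000
chan (10b) val=-308 bits=0x2cc at bit 1: 0x1598
state (1b) val=1 bits=0x1 at bit 0: 0x1599
word = 0x1599 → big-endian bytes:
  [0]=0x15  [1]=0x99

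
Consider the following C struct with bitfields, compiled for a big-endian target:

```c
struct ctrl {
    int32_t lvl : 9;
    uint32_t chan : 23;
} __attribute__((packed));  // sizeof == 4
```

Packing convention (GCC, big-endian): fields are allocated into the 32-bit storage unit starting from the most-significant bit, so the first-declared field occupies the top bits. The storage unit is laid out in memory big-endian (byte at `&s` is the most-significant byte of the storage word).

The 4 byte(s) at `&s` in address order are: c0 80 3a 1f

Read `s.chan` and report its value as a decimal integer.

[0]=0xc0 [1]=0x80 [2]=0x3a [3]=0x1f (big-endian) → word 0xc0803a1f
lvl:9 @ bit 23 → (0xc0803a1f>>23)&0x1ff = 0x181
chan:23 @ bit 0 → (0xc0803a1f>>0)&0x7fffff = 0x3a1f  ←

14879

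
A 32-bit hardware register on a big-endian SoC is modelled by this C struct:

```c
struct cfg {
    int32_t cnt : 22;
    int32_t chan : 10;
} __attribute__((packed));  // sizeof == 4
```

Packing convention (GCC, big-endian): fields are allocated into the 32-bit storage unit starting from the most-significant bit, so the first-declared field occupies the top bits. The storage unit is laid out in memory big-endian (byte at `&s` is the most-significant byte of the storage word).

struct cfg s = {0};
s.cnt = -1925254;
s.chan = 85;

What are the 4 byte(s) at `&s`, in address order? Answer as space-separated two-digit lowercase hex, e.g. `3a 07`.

8a 7d e8 55

cnt (22b) val=-1925254 bits=0x229f7a at bit 10: 0x8a7de800
chan (10b) val=85 bits=0x55 at bit 0: 0x8a7de855
word = 0x8a7de855 → big-endian bytes:
  [0]=0x8a  [1]=0x7d  [2]=0xe8  [3]=0x55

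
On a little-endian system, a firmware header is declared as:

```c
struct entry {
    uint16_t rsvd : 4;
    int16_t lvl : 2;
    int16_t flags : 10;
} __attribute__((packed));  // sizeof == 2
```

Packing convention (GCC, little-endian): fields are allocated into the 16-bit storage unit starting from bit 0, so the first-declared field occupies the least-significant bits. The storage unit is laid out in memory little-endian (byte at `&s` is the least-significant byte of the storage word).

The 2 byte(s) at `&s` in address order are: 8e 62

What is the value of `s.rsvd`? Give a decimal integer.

[0]=0x8e [1]=0x62 (little-endian) → word 0x628e
rsvd [0+:4] = (word>>0) & 0xf = 14  ←
lvl [4+:2] = (word>>4) & 0x3 = 0
flags [6+:10] = (word>>6) & 0x3ff = 394

14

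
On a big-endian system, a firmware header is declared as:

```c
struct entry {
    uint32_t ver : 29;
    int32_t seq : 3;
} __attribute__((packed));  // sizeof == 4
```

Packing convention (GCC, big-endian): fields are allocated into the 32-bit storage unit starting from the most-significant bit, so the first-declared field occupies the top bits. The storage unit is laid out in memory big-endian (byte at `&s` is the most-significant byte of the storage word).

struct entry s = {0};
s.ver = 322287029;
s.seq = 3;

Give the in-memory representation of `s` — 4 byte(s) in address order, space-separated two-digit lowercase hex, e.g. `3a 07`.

[3+:29] ver=322287029 & 0x1fffffff = 0x1335b5b5; word=0x99adada8
[0+:3] seq=3 & 0x7 = 0x3; word=0x99adadab
word = 0x99adadab → big-endian bytes:
  [0]=0x99  [1]=0xad  [2]=0xad  [3]=0xab

99 ad ad ab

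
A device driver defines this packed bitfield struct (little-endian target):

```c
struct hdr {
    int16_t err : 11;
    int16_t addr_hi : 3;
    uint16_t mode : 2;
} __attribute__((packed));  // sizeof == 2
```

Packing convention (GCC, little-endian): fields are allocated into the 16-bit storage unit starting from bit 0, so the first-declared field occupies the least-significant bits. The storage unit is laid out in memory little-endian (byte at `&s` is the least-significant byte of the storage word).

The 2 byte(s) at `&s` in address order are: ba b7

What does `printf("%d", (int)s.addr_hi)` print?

[0]=0xba [1]=0xb7 (little-endian) → word 0xb7ba
err [0+:11] = (word>>0) & 0x7ff = 1978
addr_hi [11+:3] = (word>>11) & 0x7 = 6  ←
mode [14+:2] = (word>>14) & 0x3 = 2
addr_hi signed 3b, MSB=1: 6 - 8 = -2

-2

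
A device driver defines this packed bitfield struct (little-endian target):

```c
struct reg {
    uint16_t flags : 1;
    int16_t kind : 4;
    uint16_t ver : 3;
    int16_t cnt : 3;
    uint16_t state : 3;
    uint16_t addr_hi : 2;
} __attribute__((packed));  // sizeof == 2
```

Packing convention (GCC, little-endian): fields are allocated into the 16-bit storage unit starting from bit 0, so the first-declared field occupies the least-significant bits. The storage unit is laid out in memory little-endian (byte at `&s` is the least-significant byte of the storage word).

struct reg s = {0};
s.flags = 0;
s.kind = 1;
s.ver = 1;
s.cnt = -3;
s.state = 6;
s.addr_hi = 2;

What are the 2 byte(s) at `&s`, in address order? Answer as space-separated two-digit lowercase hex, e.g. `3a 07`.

22 b5

[0+:1] flags=0 & 0x1 = 0x0; word=0x0000
[1+:4] kind=1 & 0xf = 0x1; word=0x0002
[5+:3] ver=1 & 0x7 = 0x1; word=0x0022
[8+:3] cnt=-3 & 0x7 = 0x5; word=0x0522
[11+:3] state=6 & 0x7 = 0x6; word=0x3522
[14+:2] addr_hi=2 & 0x3 = 0x2; word=0xb522
word = 0xb522 → little-endian bytes:
  [0]=0x22  [1]=0xb5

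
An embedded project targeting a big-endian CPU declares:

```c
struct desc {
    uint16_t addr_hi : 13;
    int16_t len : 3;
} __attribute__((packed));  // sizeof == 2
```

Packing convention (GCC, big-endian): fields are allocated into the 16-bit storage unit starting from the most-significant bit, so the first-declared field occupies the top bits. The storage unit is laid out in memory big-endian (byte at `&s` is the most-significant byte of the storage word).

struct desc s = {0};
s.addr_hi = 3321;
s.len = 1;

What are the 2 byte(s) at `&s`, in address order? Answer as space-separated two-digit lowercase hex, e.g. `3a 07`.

[3+:13] addr_hi=3321 & 0x1fff = 0xcf9; word=0x67c8
[0+:3] len=1 & 0x7 = 0x1; word=0x67c9
word = 0x67c9 → big-endian bytes:
  [0]=0x67  [1]=0xc9

67 c9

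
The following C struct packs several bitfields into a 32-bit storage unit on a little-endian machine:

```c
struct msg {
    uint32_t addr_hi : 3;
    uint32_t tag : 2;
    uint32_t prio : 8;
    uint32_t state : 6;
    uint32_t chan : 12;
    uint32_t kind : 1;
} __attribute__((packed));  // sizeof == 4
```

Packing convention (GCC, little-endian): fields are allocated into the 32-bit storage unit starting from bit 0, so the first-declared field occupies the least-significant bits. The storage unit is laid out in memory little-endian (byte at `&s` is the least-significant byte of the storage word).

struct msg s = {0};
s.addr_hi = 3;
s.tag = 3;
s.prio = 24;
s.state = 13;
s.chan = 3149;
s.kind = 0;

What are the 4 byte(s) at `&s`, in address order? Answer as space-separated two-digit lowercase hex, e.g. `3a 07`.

addr_hi:3 = 3 → 0x3 << 0 → word 0x00000003
tag:2 = 3 → 0x3 << 3 → word 0x0000001b
prio:8 = 24 → 0x18 << 5 → word 0x0000031b
state:6 = 13 → 0xd << 13 → word 0x0001a31b
chan:12 = 3149 → 0xc4d << 19 → word 0x6269a31b
kind:1 = 0 → 0x0 << 31 → word 0x6269a31b
word = 0x6269a31b → little-endian bytes:
  [0]=0x1b  [1]=0xa3  [2]=0x69  [3]=0x62

1b a3 69 62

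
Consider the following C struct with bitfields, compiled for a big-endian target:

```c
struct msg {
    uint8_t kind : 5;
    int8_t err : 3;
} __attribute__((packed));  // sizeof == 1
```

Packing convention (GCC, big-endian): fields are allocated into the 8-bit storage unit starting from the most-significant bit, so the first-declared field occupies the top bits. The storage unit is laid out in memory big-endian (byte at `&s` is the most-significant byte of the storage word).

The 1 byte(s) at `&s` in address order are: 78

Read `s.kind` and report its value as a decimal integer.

[0]=0x78 (big-endian) → word 0x78
kind:5 @ bit 3 → (0x78>>3)&0x1f = 0xf  ←
err:3 @ bit 0 → (0x78>>0)&0x7 = 0x0

15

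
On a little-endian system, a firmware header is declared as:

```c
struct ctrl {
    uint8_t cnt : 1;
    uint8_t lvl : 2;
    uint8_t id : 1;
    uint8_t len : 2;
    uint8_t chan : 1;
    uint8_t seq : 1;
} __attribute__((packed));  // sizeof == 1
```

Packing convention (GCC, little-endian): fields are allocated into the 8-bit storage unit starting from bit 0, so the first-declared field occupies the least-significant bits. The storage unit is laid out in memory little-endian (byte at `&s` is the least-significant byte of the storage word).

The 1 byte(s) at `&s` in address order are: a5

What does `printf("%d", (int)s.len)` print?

2

[0]=0xa5 (little-endian) → word 0xa5
cnt [0+:1] = (word>>0) & 0x1 = 1
lvl [1+:2] = (word>>1) & 0x3 = 2
id [3+:1] = (word>>3) & 0x1 = 0
len [4+:2] = (word>>4) & 0x3 = 2  ←
chan [6+:1] = (word>>6) & 0x1 = 0
seq [7+:1] = (word>>7) & 0x1 = 1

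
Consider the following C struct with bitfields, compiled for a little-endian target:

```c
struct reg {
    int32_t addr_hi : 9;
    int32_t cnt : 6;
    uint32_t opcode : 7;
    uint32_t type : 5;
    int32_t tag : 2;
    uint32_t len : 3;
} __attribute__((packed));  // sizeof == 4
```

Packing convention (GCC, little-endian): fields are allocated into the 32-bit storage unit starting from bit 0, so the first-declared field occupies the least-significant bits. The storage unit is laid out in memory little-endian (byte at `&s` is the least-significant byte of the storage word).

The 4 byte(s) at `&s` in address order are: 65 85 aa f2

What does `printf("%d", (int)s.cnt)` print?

2

[0]=0x65 [1]=0x85 [2]=0xaa [3]=0xf2 (little-endian) → word 0xf2aa8565
addr_hi [0+:9] = (word>>0) & 0x1ff = 357
cnt [9+:6] = (word>>9) & 0x3f = 2  ←
opcode [15+:7] = (word>>15) & 0x7f = 85
type [22+:5] = (word>>22) & 0x1f = 10
tag [27+:2] = (word>>27) & 0x3 = 2
len [29+:3] = (word>>29) & 0x7 = 7
cnt signed 6b, MSB=0: value = 2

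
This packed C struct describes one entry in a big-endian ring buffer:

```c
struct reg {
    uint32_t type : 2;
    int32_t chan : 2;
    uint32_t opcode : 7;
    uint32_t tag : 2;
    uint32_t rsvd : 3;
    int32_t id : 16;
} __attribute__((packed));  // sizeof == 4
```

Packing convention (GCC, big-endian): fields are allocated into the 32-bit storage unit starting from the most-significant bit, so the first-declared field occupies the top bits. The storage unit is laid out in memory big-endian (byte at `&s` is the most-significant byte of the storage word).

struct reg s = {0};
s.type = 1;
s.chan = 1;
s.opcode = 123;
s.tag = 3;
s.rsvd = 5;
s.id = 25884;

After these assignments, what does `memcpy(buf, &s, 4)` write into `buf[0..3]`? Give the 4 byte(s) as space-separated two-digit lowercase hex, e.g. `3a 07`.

5f 7d 65 1c

type:2 = 1 → 0x1 << 30 → word 0x40000000
chan:2 = 1 → 0x1 << 28 → word 0x50000000
opcode:7 = 123 → 0x7b << 21 → word 0x5f600000
tag:2 = 3 → 0x3 << 19 → word 0x5f780000
rsvd:3 = 5 → 0x5 << 16 → word 0x5f7d0000
id:16 = 25884 → 0x651c << 0 → word 0x5f7d651c
word = 0x5f7d651c → big-endian bytes:
  [0]=0x5f  [1]=0x7d  [2]=0x65  [3]=0x1c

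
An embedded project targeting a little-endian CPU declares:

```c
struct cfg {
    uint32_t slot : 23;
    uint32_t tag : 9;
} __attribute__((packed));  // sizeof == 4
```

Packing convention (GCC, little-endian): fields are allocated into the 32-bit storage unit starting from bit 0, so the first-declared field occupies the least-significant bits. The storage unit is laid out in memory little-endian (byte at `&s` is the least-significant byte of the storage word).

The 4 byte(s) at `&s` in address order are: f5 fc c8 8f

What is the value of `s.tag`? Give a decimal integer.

287

[0]=0xf5 [1]=0xfc [2]=0xc8 [3]=0x8f (little-endian) → word 0x8fc8fcf5
slot [0+:23] = (word>>0) & 0x7fffff = 4783349
tag [23+:9] = (word>>23) & 0x1ff = 287  ←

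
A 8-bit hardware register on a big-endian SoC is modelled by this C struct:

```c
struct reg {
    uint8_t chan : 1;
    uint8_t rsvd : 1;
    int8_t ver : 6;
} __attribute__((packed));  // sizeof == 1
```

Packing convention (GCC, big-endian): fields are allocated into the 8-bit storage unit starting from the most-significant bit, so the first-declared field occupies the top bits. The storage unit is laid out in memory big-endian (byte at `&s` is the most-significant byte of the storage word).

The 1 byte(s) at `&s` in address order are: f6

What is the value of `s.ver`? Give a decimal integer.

-10

[0]=0xf6 (big-endian) → word 0xf6
chan [7+:1] = (word>>7) & 0x1 = 1
rsvd [6+:1] = (word>>6) & 0x1 = 1
ver [0+:6] = (word>>0) & 0x3f = 54  ←
ver signed 6b, MSB=1: 54 - 64 = -10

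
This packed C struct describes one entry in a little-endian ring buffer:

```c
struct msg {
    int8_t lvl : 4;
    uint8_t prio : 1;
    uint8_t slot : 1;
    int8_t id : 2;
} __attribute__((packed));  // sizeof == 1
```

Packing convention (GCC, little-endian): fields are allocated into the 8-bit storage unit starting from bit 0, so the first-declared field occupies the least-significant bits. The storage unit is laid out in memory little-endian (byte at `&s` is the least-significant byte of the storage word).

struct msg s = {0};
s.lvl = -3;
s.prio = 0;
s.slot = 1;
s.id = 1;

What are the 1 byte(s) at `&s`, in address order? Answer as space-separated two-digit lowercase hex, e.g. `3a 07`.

6d

lvl (4b) val=-3 bits=0xd at bit 0: 0x0d
prio (1b) val=0 bits=0x0 at bit 4: 0x0d
slot (1b) val=1 bits=0x1 at bit 5: 0x2d
id (2b) val=1 bits=0x1 at bit 6: 0x6d
word = 0x6d → little-endian bytes:
  [0]=0x6d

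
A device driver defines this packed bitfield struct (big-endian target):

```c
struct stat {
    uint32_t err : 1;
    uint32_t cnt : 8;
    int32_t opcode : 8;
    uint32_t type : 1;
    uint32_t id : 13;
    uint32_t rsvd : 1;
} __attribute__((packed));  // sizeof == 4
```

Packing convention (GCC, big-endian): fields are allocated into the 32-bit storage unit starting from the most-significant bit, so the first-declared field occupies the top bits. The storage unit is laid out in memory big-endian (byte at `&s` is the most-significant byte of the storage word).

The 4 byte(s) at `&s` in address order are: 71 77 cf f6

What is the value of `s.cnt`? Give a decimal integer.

226

[0]=0x71 [1]=0x77 [2]=0xcf [3]=0xf6 (big-endian) → word 0x7177cff6
err:1 @ bit 31 → (0x7177cff6>>31)&0x1 = 0x0
cnt:8 @ bit 23 → (0x7177cff6>>23)&0xff = 0xe2  ←
opcode:8 @ bit 15 → (0x7177cff6>>15)&0xff = 0xef
type:1 @ bit 14 → (0x7177cff6>>14)&0x1 = 0x1
id:13 @ bit 1 → (0x7177cff6>>1)&0x1fff = 0x7fb
rsvd:1 @ bit 0 → (0x7177cff6>>0)&0x1 = 0x0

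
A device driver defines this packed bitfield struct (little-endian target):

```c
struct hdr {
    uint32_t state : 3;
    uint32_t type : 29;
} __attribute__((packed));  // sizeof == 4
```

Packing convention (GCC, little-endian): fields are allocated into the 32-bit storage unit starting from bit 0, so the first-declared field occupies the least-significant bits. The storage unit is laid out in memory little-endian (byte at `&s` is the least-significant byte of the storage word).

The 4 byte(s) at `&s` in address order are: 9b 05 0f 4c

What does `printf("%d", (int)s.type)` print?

159506611

[0]=0x9b [1]=0x05 [2]=0x0f [3]=0x4c (little-endian) → word 0x4c0f059b
state:3 @ bit 0 → (0x4c0f059b>>0)&0x7 = 0x3
type:29 @ bit 3 → (0x4c0f059b>>3)&0x1fffffff = 0x981e0b3  ←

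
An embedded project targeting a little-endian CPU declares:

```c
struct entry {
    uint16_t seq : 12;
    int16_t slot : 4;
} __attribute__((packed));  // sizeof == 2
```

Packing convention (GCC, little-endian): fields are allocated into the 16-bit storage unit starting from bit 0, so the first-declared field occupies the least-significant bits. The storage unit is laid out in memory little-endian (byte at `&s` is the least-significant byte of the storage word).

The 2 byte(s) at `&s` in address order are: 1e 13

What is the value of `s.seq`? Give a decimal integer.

[0]=0x1e [1]=0x13 (little-endian) → word 0x131e
seq [0+:12] = (word>>0) & 0xfff = 798  ←
slot [12+:4] = (word>>12) & 0xf = 1

798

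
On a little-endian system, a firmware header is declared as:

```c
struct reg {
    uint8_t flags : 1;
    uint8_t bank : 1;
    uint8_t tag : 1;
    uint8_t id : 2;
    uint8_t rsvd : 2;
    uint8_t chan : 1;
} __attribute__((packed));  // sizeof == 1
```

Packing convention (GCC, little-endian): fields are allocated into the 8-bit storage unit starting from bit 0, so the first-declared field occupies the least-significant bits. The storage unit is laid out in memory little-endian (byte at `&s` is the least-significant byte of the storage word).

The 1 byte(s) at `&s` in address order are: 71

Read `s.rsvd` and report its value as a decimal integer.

3

[0]=0x71 (little-endian) → word 0x71
flags:1 @ bit 0 → (0x71>>0)&0x1 = 0x1
bank:1 @ bit 1 → (0x71>>1)&0x1 = 0x0
tag:1 @ bit 2 → (0x71>>2)&0x1 = 0x0
id:2 @ bit 3 → (0x71>>3)&0x3 = 0x2
rsvd:2 @ bit 5 → (0x71>>5)&0x3 = 0x3  ←
chan:1 @ bit 7 → (0x71>>7)&0x1 = 0x0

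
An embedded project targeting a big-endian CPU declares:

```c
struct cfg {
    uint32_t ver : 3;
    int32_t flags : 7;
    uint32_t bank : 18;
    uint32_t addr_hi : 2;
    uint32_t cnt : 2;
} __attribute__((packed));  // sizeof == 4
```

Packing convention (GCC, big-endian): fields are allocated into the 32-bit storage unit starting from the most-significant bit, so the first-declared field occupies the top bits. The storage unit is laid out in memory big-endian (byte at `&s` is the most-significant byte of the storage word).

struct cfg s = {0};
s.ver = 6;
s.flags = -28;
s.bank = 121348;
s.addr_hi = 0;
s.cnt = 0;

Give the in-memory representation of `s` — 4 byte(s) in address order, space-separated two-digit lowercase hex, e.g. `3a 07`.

d9 1d a0 40

ver:3 = 6 → 0x6 << 29 → word 0xc0000000
flags:7 = -28 → 0x64 << 22 → word 0xd9000000
bank:18 = 121348 → 0x1da04 << 4 → word 0xd91da040
addr_hi:2 = 0 → 0x0 << 2 → word 0xd91da040
cnt:2 = 0 → 0x0 << 0 → word 0xd91da040
word = 0xd91da040 → big-endian bytes:
  [0]=0xd9  [1]=0x1d  [2]=0xa0  [3]=0x40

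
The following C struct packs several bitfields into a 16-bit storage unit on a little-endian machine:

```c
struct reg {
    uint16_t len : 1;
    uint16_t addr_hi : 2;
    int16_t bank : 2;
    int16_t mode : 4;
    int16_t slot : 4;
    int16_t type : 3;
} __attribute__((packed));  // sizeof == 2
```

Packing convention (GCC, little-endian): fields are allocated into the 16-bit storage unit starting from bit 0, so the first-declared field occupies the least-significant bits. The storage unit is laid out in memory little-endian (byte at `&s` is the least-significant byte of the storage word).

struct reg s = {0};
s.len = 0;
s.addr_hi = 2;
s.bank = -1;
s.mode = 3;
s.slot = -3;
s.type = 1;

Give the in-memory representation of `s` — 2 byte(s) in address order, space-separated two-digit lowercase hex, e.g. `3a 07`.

7c 3a

len (1b) val=0 bits=0x0 at bit 0: 0x0000
addr_hi (2b) val=2 bits=0x2 at bit 1: 0x0004
bank (2b) val=-1 bits=0x3 at bit 3: 0x001c
mode (4b) val=3 bits=0x3 at bit 5: 0x007c
slot (4b) val=-3 bits=0xd at bit 9: 0x1a7c
type (3b) val=1 bits=0x1 at bit 13: 0x3a7c
word = 0x3a7c → little-endian bytes:
  [0]=0x7c  [1]=0x3a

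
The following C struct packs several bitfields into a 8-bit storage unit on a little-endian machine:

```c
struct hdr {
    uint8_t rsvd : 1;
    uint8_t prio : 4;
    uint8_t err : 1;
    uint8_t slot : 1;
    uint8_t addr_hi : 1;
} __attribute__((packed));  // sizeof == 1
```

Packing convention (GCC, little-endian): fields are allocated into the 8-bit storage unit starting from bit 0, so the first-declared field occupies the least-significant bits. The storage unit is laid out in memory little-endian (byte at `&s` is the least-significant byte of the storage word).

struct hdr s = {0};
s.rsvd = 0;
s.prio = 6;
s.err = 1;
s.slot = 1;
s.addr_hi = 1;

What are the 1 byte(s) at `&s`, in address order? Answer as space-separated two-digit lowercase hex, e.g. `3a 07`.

ec

rsvd (1b) val=0 bits=0x0 at bit 0: 0x00
prio (4b) val=6 bits=0x6 at bit 1: 0x0c
err (1b) val=1 bits=0x1 at bit 5: 0x2c
slot (1b) val=1 bits=0x1 at bit 6: 0x6c
addr_hi (1b) val=1 bits=0x1 at bit 7: 0xec
word = 0xec → little-endian bytes:
  [0]=0xec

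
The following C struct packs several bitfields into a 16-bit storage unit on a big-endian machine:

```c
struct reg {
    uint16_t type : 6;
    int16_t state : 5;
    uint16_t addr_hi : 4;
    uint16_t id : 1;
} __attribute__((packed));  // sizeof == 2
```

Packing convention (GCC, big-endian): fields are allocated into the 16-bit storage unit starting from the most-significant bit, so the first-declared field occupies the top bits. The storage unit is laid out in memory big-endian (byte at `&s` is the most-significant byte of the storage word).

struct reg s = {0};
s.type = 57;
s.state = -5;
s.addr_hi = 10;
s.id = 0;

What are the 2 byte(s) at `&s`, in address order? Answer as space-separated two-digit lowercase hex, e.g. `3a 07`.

[10+:6] type=57 & 0x3f = 0x39; word=0xe400
[5+:5] state=-5 & 0x1f = 0x1b; word=0xe760
[1+:4] addr_hi=10 & 0xf = 0xa; word=0xe774
[0+:1] id=0 & 0x1 = 0x0; word=0xe774
word = 0xe774 → big-endian bytes:
  [0]=0xe7  [1]=0x74

e7 74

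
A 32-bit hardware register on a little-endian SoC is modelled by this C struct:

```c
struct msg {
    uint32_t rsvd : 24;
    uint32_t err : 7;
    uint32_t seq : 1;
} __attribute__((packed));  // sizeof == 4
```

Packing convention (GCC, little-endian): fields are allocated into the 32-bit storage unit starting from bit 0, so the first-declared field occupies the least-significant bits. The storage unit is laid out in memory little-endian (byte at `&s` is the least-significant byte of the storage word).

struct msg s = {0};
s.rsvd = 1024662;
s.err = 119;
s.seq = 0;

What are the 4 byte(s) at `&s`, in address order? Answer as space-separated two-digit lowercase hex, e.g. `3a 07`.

[0+:24] rsvd=1024662 & 0xffffff = 0xfa296; word=0x000fa296
[24+:7] err=119 & 0x7f = 0x77; word=0x770fa296
[31+:1] seq=0 & 0x1 = 0x0; word=0x770fa296
word = 0x770fa296 → little-endian bytes:
  [0]=0x96  [1]=0xa2  [2]=0x0f  [3]=0x77

96 a2 0f 77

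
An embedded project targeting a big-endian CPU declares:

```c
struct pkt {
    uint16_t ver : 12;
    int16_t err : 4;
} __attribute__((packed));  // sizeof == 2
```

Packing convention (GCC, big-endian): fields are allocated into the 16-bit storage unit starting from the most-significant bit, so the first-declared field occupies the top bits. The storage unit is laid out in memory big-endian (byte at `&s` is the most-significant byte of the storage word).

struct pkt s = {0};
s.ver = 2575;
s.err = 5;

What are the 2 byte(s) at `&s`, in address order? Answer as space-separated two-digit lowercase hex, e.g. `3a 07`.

ver (12b) val=2575 bits=0xa0f at bit 4: 0xa0f0
err (4b) val=5 bits=0x5 at bit 0: 0xa0f5
word = 0xa0f5 → big-endian bytes:
  [0]=0xa0  [1]=0xf5

a0 f5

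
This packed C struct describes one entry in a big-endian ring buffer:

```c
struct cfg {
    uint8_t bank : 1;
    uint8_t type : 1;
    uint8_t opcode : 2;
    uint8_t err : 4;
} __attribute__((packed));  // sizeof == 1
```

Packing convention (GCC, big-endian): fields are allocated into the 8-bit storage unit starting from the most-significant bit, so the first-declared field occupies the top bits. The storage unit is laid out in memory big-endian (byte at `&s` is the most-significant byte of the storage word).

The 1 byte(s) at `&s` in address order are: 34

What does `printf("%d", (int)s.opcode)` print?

3

[0]=0x34 (big-endian) → word 0x34
bank [7+:1] = (word>>7) & 0x1 = 0
type [6+:1] = (word>>6) & 0x1 = 0
opcode [4+:2] = (word>>4) & 0x3 = 3  ←
err [0+:4] = (word>>0) & 0xf = 4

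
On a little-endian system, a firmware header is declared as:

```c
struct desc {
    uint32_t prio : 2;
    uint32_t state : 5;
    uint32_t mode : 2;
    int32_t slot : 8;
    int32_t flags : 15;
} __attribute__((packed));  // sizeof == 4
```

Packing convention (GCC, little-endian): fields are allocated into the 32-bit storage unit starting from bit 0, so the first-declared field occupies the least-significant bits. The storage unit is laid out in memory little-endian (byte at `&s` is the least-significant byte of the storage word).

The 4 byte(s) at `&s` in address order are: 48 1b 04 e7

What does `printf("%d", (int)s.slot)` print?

[0]=0x48 [1]=0x1b [2]=0x04 [3]=0xe7 (little-endian) → word 0xe7041b48
prio:2 @ bit 0 → (0xe7041b48>>0)&0x3 = 0x0
state:5 @ bit 2 → (0xe7041b48>>2)&0x1f = 0x12
mode:2 @ bit 7 → (0xe7041b48>>7)&0x3 = 0x2
slot:8 @ bit 9 → (0xe7041b48>>9)&0xff = 0xd  ←
flags:15 @ bit 17 → (0xe7041b48>>17)&0x7fff = 0x7382
slot signed 8b, MSB=0: value = 13

13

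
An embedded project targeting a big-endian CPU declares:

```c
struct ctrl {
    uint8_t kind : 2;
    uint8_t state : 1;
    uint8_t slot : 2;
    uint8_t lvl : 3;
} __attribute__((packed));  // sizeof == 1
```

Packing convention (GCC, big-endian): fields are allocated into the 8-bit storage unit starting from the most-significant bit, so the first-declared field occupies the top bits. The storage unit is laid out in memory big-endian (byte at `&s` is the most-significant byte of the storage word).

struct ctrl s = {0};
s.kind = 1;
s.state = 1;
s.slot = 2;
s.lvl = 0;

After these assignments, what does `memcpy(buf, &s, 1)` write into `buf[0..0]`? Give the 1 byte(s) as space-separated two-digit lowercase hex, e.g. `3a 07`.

70

kind:2 = 1 → 0x1 << 6 → word 0x40
state:1 = 1 → 0x1 << 5 → word 0x60
slot:2 = 2 → 0x2 << 3 → word 0x70
lvl:3 = 0 → 0x0 << 0 → word 0x70
word = 0x70 → big-endian bytes:
  [0]=0x70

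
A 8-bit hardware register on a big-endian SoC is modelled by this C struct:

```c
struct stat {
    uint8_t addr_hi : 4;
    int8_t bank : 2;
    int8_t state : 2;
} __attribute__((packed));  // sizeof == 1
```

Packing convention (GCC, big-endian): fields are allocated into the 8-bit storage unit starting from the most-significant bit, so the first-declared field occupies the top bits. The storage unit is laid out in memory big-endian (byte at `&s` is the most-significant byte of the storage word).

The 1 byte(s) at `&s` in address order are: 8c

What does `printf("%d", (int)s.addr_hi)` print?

[0]=0x8c (big-endian) → word 0x8c
addr_hi:4 @ bit 4 → (0x8c>>4)&0xf = 0x8  ←
bank:2 @ bit 2 → (0x8c>>2)&0x3 = 0x3
state:2 @ bit 0 → (0x8c>>0)&0x3 = 0x0

8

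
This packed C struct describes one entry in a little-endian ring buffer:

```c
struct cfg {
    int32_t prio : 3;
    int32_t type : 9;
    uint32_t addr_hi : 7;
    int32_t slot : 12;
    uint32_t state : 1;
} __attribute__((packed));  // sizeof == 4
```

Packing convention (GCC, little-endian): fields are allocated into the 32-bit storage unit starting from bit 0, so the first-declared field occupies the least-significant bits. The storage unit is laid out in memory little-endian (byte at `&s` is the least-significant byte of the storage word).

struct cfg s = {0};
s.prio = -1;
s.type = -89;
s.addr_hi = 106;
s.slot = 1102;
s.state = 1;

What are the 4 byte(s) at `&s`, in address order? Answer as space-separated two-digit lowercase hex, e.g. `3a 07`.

3f ad 76 a2

[0+:3] prio=-1 & 0x7 = 0x7; word=0x00000007
[3+:9] type=-89 & 0x1ff = 0x1a7; word=0x00000d3f
[12+:7] addr_hi=106 & 0x7f = 0x6a; word=0x0006ad3f
[19+:12] slot=1102 & 0xfff = 0x44e; word=0x2276ad3f
[31+:1] state=1 & 0x1 = 0x1; word=0xa276ad3f
word = 0xa276ad3f → little-endian bytes:
  [0]=0x3f  [1]=0xad  [2]=0x76  [3]=0xa2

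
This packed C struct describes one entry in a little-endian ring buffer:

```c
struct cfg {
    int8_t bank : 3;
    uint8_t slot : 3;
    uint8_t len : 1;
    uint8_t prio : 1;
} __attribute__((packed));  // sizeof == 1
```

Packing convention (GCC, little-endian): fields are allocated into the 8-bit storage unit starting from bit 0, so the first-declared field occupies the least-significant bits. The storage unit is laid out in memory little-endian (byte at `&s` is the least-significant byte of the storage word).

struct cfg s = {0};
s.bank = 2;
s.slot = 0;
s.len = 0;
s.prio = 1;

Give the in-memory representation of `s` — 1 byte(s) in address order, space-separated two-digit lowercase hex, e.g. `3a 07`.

bank:3 = 2 → 0x2 << 0 → word 0x02
slot:3 = 0 → 0x0 << 3 → word 0x02
len:1 = 0 → 0x0 << 6 → word 0x02
prio:1 = 1 → 0x1 << 7 → word 0x82
word = 0x82 → little-endian bytes:
  [0]=0x82

82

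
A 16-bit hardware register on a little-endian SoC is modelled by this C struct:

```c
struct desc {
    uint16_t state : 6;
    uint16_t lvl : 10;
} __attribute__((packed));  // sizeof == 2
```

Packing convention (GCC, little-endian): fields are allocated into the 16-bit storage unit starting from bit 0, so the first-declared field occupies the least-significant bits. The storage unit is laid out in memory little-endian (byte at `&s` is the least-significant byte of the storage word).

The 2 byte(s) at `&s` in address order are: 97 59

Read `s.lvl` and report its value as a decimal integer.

358

[0]=0x97 [1]=0x59 (little-endian) → word 0x5997
state:6 @ bit 0 → (0x5997>>0)&0x3f = 0x17
lvl:10 @ bit 6 → (0x5997>>6)&0x3ff = 0x166  ←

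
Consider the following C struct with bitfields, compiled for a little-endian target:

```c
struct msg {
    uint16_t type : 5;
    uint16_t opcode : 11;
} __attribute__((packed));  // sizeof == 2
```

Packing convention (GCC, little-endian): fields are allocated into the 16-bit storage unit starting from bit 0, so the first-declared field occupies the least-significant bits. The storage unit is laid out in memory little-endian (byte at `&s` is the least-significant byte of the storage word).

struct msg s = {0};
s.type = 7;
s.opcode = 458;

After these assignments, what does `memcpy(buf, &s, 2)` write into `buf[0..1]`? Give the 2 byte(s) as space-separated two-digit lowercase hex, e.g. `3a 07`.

type (5b) val=7 bits=0x7 at bit 0: 0x0007
opcode (11b) val=458 bits=0x1ca at bit 5: 0x3947
word = 0x3947 → little-endian bytes:
  [0]=0x47  [1]=0x39

47 39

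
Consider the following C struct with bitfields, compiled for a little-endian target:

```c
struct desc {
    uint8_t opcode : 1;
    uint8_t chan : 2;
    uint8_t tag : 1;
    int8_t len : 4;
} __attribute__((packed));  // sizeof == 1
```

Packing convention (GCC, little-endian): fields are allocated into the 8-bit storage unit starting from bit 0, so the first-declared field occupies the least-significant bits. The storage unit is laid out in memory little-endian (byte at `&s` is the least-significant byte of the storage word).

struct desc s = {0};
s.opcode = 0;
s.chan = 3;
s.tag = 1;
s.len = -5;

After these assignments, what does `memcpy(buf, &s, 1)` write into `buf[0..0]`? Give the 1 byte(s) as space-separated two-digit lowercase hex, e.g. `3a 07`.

opcode (1b) val=0 bits=0x0 at bit 0: 0x00
chan (2b) val=3 bits=0x3 at bit 1: 0x06
tag (1b) val=1 bits=0x1 at bit 3: 0x0e
len (4b) val=-5 bits=0xb at bit 4: 0xbe
word = 0xbe → little-endian bytes:
  [0]=0xbe

be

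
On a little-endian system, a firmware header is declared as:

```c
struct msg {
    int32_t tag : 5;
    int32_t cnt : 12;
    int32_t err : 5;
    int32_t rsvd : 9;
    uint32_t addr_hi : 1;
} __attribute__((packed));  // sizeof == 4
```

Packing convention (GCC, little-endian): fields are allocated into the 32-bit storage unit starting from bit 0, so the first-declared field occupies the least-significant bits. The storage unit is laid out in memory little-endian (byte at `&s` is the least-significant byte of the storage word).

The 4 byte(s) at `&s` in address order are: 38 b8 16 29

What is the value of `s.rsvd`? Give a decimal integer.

[0]=0x38 [1]=0xb8 [2]=0x16 [3]=0x29 (little-endian) → word 0x2916b838
tag [0+:5] = (word>>0) & 0x1f = 24
cnt [5+:12] = (word>>5) & 0xfff = 1473
err [17+:5] = (word>>17) & 0x1f = 11
rsvd [22+:9] = (word>>22) & 0x1ff = 164  ←
addr_hi [31+:1] = (word>>31) & 0x1 = 0
rsvd signed 9b, MSB=0: value = 164

164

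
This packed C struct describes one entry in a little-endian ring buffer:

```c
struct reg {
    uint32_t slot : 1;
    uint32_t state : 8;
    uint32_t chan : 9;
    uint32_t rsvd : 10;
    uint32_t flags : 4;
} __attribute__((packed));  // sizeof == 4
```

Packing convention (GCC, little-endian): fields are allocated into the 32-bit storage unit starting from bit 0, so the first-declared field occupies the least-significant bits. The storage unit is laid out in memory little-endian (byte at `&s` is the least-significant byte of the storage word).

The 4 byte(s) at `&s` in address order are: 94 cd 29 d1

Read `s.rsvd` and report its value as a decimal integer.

[0]=0x94 [1]=0xcd [2]=0x29 [3]=0xd1 (little-endian) → word 0xd129cd94
slot [0+:1] = (word>>0) & 0x1 = 0
state [1+:8] = (word>>1) & 0xff = 202
chan [9+:9] = (word>>9) & 0x1ff = 230
rsvd [18+:10] = (word>>18) & 0x3ff = 74  ←
flags [28+:4] = (word>>28) & 0xf = 13

74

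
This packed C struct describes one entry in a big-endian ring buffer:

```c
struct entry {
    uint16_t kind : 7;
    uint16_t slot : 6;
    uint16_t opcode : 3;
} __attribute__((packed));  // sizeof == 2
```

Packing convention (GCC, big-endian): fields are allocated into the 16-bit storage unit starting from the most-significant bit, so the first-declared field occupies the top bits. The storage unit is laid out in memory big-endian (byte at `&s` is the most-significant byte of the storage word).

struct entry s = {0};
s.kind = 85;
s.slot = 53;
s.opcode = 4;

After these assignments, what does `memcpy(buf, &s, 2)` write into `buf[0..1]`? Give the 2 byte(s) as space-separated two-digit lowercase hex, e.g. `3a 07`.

[9+:7] kind=85 & 0x7f = 0x55; word=0xaa00
[3+:6] slot=53 & 0x3f = 0x35; word=0xaba8
[0+:3] opcode=4 & 0x7 = 0x4; word=0xabac
word = 0xabac → big-endian bytes:
  [0]=0xab  [1]=0xac

ab ac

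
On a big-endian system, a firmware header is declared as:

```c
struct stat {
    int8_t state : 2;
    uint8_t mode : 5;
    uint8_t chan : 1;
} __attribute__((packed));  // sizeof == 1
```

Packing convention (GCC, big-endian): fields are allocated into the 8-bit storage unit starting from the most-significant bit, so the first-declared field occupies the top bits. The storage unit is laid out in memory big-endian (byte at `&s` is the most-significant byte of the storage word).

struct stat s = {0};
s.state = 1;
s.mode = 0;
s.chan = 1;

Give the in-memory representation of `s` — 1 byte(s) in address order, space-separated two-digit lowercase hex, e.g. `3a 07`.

41

state (2b) val=1 bits=0x1 at bit 6: 0x40
mode (5b) val=0 bits=0x0 at bit 1: 0x40
chan (1b) val=1 bits=0x1 at bit 0: 0x41
word = 0x41 → big-endian bytes:
  [0]=0x41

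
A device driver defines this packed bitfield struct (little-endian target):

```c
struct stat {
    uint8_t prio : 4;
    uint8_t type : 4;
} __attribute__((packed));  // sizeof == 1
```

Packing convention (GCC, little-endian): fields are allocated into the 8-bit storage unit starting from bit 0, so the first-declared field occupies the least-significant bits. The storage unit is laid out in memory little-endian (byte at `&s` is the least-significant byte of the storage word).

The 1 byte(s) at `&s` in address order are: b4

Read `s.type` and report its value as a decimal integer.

11

[0]=0xb4 (little-endian) → word 0xb4
prio:4 @ bit 0 → (0xb4>>0)&0xf = 0x4
type:4 @ bit 4 → (0xb4>>4)&0xf = 0xb  ←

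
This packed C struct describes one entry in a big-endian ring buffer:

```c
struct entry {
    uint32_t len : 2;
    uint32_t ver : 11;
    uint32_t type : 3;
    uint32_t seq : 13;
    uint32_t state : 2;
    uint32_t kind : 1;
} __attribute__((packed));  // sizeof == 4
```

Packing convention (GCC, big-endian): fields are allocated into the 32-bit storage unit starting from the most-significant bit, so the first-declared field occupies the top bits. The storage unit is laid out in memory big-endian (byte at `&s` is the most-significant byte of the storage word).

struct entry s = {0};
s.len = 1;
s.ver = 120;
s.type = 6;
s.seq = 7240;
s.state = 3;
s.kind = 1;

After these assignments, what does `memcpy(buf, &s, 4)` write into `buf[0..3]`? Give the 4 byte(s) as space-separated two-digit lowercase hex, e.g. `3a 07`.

len (2b) val=1 bits=0x1 at bit 30: 0x40000000
ver (11b) val=120 bits=0x78 at bit 19: 0x43c00000
type (3b) val=6 bits=0x6 at bit 16: 0x43c60000
seq (13b) val=7240 bits=0x1c48 at bit 3: 0x43c6e240
state (2b) val=3 bits=0x3 at bit 1: 0x43c6e246
kind (1b) val=1 bits=0x1 at bit 0: 0x43c6e247
word = 0x43c6e247 → big-endian bytes:
  [0]=0x43  [1]=0xc6  [2]=0xe2  [3]=0x47

43 c6 e2 47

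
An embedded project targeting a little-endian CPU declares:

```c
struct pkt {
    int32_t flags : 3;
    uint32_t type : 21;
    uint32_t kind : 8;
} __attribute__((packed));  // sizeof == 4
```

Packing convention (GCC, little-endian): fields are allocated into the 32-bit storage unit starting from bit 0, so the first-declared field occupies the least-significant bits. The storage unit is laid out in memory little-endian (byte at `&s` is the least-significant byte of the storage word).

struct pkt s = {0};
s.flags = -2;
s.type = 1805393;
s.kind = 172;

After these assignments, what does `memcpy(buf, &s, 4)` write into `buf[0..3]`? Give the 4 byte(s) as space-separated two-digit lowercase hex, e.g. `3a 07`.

flags:3 = -2 → 0x6 << 0 → word 0x00000006
type:21 = 1805393 → 0x1b8c51 << 3 → word 0x00dc628e
kind:8 = 172 → 0xac << 24 → word 0xacdc628e
word = 0xacdc628e → little-endian bytes:
  [0]=0x8e  [1]=0x62  [2]=0xdc  [3]=0xac

8e 62 dc ac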